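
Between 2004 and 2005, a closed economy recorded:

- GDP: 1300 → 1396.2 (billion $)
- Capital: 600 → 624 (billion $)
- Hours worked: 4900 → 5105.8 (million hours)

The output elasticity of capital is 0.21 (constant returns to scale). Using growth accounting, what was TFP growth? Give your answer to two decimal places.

3.24%

GDP growth = (1396.2 − 1300) / 1300 = 7.4%.
Capital growth = (624 − 600) / 600 = 4%.
Hours worked growth = (5105.8 − 4900) / 4900 = 4.2%.
Labor's share = 1 − 0.21 = 0.79.
Capital: 0.21 × 4 = 0.84 pp.
Hours worked: 0.79 × 4.2 = 3.318 pp.
TFP growth = 7.4 − 4.158 = 3.242%.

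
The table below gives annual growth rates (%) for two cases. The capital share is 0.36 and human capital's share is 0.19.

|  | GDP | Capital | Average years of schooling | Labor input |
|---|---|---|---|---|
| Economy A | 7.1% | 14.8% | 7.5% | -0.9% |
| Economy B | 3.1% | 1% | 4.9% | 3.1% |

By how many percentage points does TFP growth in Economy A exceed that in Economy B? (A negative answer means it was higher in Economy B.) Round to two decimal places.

0.34 percentage points

Labor's share = 1 − 0.36 − 0.19 = 0.45.
Economy A: TFP = 7.1 − 5.328 − 1.425 + 0.405 = 0.752%.
Economy B: TFP = 3.1 − 0.36 − 0.931 − 1.395 = 0.414%.
Difference = 0.752 − (0.414) = 0.338 pp.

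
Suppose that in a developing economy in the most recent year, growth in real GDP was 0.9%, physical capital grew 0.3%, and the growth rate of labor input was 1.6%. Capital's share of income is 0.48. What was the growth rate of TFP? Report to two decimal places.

-0.08%

Labor's share = 1 − 0.48 = 0.52.
Physical capital: 0.48 × 0.3 = 0.144 pp.
Labor input: 0.52 × 1.6 = 0.832 pp.
TFP growth = 0.9 − 0.976 = -0.076%.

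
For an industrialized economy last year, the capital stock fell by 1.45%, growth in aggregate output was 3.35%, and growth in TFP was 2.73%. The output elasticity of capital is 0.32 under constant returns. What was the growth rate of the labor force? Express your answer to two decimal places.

Labor's share = 1 − 0.32 = 0.68.
gY = gA + 0.32×(-1.45) + 0.68×g.
0.68×g = 3.35 − 2.73 + 0.464 = 1.084.
g = 1.084 / 0.68 = 1.5941%.

The labor force growth was 1.59%.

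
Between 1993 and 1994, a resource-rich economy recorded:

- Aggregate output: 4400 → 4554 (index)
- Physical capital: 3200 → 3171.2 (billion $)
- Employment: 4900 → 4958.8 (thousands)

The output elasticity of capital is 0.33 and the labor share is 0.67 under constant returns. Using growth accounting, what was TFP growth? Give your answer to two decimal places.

Aggregate output growth = (4554 − 4400) / 4400 = 3.5%.
Physical capital growth = (3171.2 − 3200) / 3200 = -0.9%.
Employment growth = (4958.8 − 4900) / 4900 = 1.2%.
Labor's share = 1 − 0.33 = 0.67.
Physical capital: 0.33 × (-0.9) = -0.297 pp.
Employment: 0.67 × 1.2 = 0.804 pp.
TFP growth = 3.5 − 0.507 = 2.993%.

2.99%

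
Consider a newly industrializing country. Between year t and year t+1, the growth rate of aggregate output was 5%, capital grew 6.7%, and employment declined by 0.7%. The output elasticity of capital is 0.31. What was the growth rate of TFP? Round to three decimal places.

3.406%

Labor's share = 1 − 0.31 = 0.69.
Capital: 0.31 × 6.7 = 2.077 pp.
Employment: 0.69 × (-0.7) = -0.483 pp.
TFP growth = 5 − 1.594 = 3.406%.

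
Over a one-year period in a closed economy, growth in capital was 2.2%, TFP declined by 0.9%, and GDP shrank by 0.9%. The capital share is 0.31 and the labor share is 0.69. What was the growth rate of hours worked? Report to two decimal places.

-0.99%

Labor's share = 1 − 0.31 = 0.69.
gY = gA + 0.31×2.2 + 0.69×g.
0.69×g = -0.9 + 0.9 − 0.682 = -0.682.
g = -0.682 / 0.69 = -0.9884%.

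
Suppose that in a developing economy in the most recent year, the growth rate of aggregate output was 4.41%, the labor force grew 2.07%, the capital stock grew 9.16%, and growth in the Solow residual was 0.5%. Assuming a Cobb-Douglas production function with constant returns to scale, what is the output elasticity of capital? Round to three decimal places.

gY = gA + α·gK + (1−α)·gL, so gY − gA − gL = α(gK − gL).
4.41 − 0.5 − 2.07 = α × (9.16 − 2.07).
1.84 = 7.09 α, so α = 0.25952.

0.260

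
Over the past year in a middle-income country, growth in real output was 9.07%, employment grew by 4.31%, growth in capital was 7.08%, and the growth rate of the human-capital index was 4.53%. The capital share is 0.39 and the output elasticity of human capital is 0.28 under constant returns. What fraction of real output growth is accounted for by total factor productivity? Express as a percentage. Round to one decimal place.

Labor's share = 1 − 0.39 − 0.28 = 0.33.
Capital: 0.39 × 7.08 = 2.7612 pp.
The human-capital index: 0.28 × 4.53 = 1.2684 pp.
Employment: 0.33 × 4.31 = 1.4223 pp.
TFP growth = 9.07 − 5.4519 = 3.6181%.
TFP share of growth = 3.6181 / 9.07 × 100 = 39.891%.

Total factor productivity accounted for 39.9% of growth.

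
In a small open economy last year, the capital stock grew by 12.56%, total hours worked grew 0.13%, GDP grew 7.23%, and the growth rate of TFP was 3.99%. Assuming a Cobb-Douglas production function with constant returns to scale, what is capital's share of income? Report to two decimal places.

gY = gA + α·gK + (1−α)·gL, so gY − gA − gL = α(gK − gL).
7.23 − 3.99 − 0.13 = α × (12.56 − 0.13).
3.11 = 12.43 α, so α = 0.2502.

Capital's share of income is 0.25.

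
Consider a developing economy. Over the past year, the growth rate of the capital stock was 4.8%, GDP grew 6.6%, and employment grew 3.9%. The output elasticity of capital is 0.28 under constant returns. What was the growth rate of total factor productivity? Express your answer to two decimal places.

Total factor productivity grew 2.45%.

Labor's share = 1 − 0.28 = 0.72.
The capital stock: 0.28 × 4.8 = 1.344 pp.
Employment: 0.72 × 3.9 = 2.808 pp.
TFP growth = 6.6 − 4.152 = 2.448%.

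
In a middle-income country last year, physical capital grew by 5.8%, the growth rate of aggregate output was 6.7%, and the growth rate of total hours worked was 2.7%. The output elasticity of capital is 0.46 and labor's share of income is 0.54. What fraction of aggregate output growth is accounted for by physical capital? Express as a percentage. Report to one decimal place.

39.8%

Physical capital contributed 0.46 × 5.8 = 2.668 pp.
Share of growth = 2.668 / 6.7 × 100 = 39.821%.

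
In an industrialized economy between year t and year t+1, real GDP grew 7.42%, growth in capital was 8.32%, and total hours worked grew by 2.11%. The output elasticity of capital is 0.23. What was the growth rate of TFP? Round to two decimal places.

3.88%

Labor's share = 1 − 0.23 = 0.77.
Capital: 0.23 × 8.32 = 1.9136 pp.
Total hours worked: 0.77 × 2.11 = 1.6247 pp.
TFP growth = 7.42 − 3.5383 = 3.8817%.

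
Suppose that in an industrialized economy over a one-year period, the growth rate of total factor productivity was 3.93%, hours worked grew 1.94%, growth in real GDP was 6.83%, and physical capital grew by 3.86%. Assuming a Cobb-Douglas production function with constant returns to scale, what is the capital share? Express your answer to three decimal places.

The capital share is 0.500.

gY = gA + α·gK + (1−α)·gL, so gY − gA − gL = α(gK − gL).
6.83 − 3.93 − 1.94 = α × (3.86 − 1.94).
0.96 = 1.92 α, so α = 0.5.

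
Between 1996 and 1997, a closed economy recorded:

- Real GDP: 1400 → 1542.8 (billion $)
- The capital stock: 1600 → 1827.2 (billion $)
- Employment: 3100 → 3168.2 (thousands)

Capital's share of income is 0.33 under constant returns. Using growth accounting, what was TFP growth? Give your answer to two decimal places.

4.04%

Real GDP growth = (1542.8 − 1400) / 1400 = 10.2%.
The capital stock growth = (1827.2 − 1600) / 1600 = 14.2%.
Employment growth = (3168.2 − 3100) / 3100 = 2.2%.
Labor's share = 1 − 0.33 = 0.67.
The capital stock: 0.33 × 14.2 = 4.686 pp.
Employment: 0.67 × 2.2 = 1.474 pp.
TFP growth = 10.2 − 6.16 = 4.04%.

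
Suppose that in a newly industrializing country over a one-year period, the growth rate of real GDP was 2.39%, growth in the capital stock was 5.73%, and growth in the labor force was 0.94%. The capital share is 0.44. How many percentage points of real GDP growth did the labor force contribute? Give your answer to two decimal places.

Labor's share = 1 − 0.44 = 0.56.
Contribution = share × growth = 0.56 × 0.94 = 0.5264 pp.

0.53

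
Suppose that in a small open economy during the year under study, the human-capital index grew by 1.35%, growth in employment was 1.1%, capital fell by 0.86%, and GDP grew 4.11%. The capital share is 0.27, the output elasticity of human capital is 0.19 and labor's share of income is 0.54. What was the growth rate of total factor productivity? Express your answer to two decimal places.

Total factor productivity growth was 3.49%.

Labor's share = 1 − 0.27 − 0.19 = 0.54.
Capital: 0.27 × (-0.86) = -0.2322 pp.
The human-capital index: 0.19 × 1.35 = 0.2565 pp.
Employment: 0.54 × 1.1 = 0.594 pp.
TFP growth = 4.11 − 0.6183 = 3.4917%.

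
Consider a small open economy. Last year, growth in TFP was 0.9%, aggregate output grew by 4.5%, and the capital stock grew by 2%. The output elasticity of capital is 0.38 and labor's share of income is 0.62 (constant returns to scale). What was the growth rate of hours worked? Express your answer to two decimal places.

4.58%

Labor's share = 1 − 0.38 = 0.62.
gY = gA + 0.38×2 + 0.62×g.
0.62×g = 4.5 − 0.9 − 0.76 = 2.84.
g = 2.84 / 0.62 = 4.5806%.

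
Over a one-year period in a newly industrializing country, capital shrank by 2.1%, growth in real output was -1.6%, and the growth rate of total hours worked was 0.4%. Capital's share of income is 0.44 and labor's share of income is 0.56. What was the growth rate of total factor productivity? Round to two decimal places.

-0.90%

Labor's share = 1 − 0.44 = 0.56.
Capital: 0.44 × (-2.1) = -0.924 pp.
Total hours worked: 0.56 × 0.4 = 0.224 pp.
TFP growth = -1.6 + 0.7 = -0.9%.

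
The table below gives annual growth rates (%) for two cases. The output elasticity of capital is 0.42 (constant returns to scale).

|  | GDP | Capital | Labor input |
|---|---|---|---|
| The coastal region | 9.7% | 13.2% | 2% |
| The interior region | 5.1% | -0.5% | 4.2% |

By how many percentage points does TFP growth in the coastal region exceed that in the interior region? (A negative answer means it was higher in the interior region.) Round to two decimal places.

0.12 percentage points

Labor's share = 1 − 0.42 = 0.58.
The coastal region: TFP = 9.7 − 5.544 − 1.16 = 2.996%.
The interior region: TFP = 5.1 + 0.21 − 2.436 = 2.874%.
Difference = 2.996 − (2.874) = 0.122 pp.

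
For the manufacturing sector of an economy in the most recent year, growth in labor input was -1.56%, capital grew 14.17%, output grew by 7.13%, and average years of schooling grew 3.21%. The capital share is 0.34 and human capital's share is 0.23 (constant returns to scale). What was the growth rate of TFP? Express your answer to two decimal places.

2.24%

Labor's share = 1 − 0.34 − 0.23 = 0.43.
Capital: 0.34 × 14.17 = 4.8178 pp.
Average years of schooling: 0.23 × 3.21 = 0.7383 pp.
Labor input: 0.43 × (-1.56) = -0.6708 pp.
TFP growth = 7.13 − 4.8853 = 2.2447%.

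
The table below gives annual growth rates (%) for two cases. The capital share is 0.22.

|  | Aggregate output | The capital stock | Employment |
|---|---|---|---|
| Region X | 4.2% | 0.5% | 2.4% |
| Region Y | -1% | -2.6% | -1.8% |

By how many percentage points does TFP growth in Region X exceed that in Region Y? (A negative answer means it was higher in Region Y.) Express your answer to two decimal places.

1.24 percentage points

Labor's share = 1 − 0.22 = 0.78.
Region X: TFP = 4.2 − 0.11 − 1.872 = 2.218%.
Region Y: TFP = -1 + 0.572 + 1.404 = 0.976%.
Difference = 2.218 − (0.976) = 1.242 pp.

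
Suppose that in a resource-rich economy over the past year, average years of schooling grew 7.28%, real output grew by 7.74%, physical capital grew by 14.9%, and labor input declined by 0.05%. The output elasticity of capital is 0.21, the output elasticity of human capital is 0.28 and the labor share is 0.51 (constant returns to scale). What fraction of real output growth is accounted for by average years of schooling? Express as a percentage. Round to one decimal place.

Average years of schooling accounted for 26.3% of growth.

Average years of schooling contributed 0.28 × 7.28 = 2.0384 pp.
Share of growth = 2.0384 / 7.74 × 100 = 26.336%.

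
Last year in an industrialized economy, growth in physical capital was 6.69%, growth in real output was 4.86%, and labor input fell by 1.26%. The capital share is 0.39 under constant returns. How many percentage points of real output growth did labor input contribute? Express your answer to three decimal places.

-0.769

Labor's share = 1 − 0.39 = 0.61.
Contribution = share × growth = 0.61 × (-1.26) = -0.7686 pp.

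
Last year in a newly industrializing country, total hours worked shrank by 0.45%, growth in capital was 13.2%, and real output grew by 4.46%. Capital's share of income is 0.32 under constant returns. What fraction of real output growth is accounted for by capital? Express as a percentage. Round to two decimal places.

Capital contributed 0.32 × 13.2 = 4.224 pp.
Share of growth = 4.224 / 4.46 × 100 = 94.7085%.

94.71%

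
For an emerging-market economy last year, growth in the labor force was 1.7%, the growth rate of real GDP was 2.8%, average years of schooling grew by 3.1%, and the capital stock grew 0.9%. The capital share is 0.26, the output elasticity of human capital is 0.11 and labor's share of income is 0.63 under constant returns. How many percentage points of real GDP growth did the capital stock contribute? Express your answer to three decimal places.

Contribution = share × growth = 0.26 × 0.9 = 0.234 pp.

0.234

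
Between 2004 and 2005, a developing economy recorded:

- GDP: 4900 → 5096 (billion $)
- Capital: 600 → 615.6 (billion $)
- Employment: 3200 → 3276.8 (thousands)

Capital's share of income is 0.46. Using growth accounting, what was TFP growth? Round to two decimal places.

GDP growth = (5096 − 4900) / 4900 = 4%.
Capital growth = (615.6 − 600) / 600 = 2.6%.
Employment growth = (3276.8 − 3200) / 3200 = 2.4%.
Labor's share = 1 − 0.46 = 0.54.
Capital: 0.46 × 2.6 = 1.196 pp.
Employment: 0.54 × 2.4 = 1.296 pp.
TFP growth = 4 − 2.492 = 1.508%.

TFP growth was 1.51%.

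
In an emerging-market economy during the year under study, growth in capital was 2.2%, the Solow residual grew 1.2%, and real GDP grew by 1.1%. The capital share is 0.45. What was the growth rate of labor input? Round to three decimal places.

-1.982%

Labor's share = 1 − 0.45 = 0.55.
gY = gA + 0.45×2.2 + 0.55×g.
0.55×g = 1.1 − 1.2 − 0.99 = -1.09.
g = -1.09 / 0.55 = -1.98182%.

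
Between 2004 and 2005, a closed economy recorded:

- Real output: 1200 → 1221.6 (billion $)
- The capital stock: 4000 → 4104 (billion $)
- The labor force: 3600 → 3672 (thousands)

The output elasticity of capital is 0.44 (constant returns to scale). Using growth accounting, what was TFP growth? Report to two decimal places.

Real output growth = (1221.6 − 1200) / 1200 = 1.8%.
The capital stock growth = (4104 − 4000) / 4000 = 2.6%.
The labor force growth = (3672 − 3600) / 3600 = 2%.
Labor's share = 1 − 0.44 = 0.56.
The capital stock: 0.44 × 2.6 = 1.144 pp.
The labor force: 0.56 × 2 = 1.12 pp.
TFP growth = 1.8 − 2.264 = -0.464%.

-0.46%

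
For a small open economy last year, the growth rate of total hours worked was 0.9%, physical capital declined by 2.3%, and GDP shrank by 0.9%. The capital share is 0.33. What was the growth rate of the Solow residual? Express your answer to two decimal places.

-0.74%

Labor's share = 1 − 0.33 = 0.67.
Physical capital: 0.33 × (-2.3) = -0.759 pp.
Total hours worked: 0.67 × 0.9 = 0.603 pp.
TFP growth = -0.9 + 0.156 = -0.744%.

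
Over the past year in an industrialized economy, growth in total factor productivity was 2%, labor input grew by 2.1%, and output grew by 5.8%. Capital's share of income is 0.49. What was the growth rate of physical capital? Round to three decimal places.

Labor's share = 1 − 0.49 = 0.51.
gY = gA + 0.51×2.1 + 0.49×g.
0.49×g = 5.8 − 2 − 1.071 = 2.729.
g = 2.729 / 0.49 = 5.56939%.

5.569%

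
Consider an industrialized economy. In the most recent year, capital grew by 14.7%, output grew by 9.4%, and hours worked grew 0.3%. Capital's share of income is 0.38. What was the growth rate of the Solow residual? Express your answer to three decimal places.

3.628%

Labor's share = 1 − 0.38 = 0.62.
Capital: 0.38 × 14.7 = 5.586 pp.
Hours worked: 0.62 × 0.3 = 0.186 pp.
TFP growth = 9.4 − 5.772 = 3.628%.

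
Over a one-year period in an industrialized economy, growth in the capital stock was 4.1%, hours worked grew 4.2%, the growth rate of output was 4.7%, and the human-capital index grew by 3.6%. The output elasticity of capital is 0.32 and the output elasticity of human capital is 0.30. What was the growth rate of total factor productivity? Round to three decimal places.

Labor's share = 1 − 0.32 − 0.3 = 0.38.
The capital stock: 0.32 × 4.1 = 1.312 pp.
The human-capital index: 0.3 × 3.6 = 1.08 pp.
Hours worked: 0.38 × 4.2 = 1.596 pp.
TFP growth = 4.7 − 3.988 = 0.712%.

Total factor productivity growth was 0.712%.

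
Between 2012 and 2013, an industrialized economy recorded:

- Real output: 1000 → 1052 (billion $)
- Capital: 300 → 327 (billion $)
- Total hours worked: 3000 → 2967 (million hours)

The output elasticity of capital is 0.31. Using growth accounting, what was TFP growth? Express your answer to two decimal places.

3.17%

Real output growth = (1052 − 1000) / 1000 = 5.2%.
Capital growth = (327 − 300) / 300 = 9%.
Total hours worked growth = (2967 − 3000) / 3000 = -1.1%.
Labor's share = 1 − 0.31 = 0.69.
Capital: 0.31 × 9 = 2.79 pp.
Total hours worked: 0.69 × (-1.1) = -0.759 pp.
TFP growth = 5.2 − 2.031 = 3.169%.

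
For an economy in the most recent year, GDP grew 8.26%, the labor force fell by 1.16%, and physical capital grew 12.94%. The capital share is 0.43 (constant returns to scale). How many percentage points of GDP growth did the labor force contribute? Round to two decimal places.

-0.66 pp

Labor's share = 1 − 0.43 = 0.57.
Contribution = share × growth = 0.57 × (-1.16) = -0.6612 pp.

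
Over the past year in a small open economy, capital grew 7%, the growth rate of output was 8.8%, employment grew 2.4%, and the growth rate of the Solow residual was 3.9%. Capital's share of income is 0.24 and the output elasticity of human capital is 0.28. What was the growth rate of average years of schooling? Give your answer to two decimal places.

Labor's share = 1 − 0.24 − 0.28 = 0.48.
gY = gA + 0.24×7 + 0.48×2.4 + 0.28×g.
0.28×g = 8.8 − 3.9 − 2.832 = 2.068.
g = 2.068 / 0.28 = 7.3857%.

7.39%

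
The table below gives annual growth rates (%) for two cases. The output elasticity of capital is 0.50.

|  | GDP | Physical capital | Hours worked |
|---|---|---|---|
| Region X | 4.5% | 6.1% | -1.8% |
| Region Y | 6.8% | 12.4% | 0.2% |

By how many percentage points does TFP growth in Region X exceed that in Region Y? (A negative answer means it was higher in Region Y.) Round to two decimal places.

1.85 percentage points

Labor's share = 1 − 0.5 = 0.5.
Region X: TFP = 4.5 − 3.05 + 0.9 = 2.35%.
Region Y: TFP = 6.8 − 6.2 − 0.1 = 0.5%.
Difference = 2.35 − (0.5) = 1.85 pp.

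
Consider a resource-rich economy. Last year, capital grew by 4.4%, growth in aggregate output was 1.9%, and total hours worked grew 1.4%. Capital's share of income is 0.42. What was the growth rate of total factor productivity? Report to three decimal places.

-0.760%

Labor's share = 1 − 0.42 = 0.58.
Capital: 0.42 × 4.4 = 1.848 pp.
Total hours worked: 0.58 × 1.4 = 0.812 pp.
TFP growth = 1.9 − 2.66 = -0.76%.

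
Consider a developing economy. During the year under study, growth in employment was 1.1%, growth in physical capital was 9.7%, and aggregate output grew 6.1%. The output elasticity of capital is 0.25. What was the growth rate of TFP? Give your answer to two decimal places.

Labor's share = 1 − 0.25 = 0.75.
Physical capital: 0.25 × 9.7 = 2.425 pp.
Employment: 0.75 × 1.1 = 0.825 pp.
TFP growth = 6.1 − 3.25 = 2.85%.

TFP growth was 2.85%.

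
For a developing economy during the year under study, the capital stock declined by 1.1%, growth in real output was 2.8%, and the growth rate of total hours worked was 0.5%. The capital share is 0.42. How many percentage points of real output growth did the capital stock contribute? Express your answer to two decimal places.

Contribution = share × growth = 0.42 × (-1.1) = -0.462 pp.

-0.46 pp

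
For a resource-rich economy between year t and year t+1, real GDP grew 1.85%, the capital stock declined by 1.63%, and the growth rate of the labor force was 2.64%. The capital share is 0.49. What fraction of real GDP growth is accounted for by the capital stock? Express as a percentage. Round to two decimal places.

The capital stock contributed 0.49 × (-1.63) = -0.7987 pp.
Share of growth = -0.7987 / 1.85 × 100 = -43.173%.

The capital stock accounted for -43.17% of growth.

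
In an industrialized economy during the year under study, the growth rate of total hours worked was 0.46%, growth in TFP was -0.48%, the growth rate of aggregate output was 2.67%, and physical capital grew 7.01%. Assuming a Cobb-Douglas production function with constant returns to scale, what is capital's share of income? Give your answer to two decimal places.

Capital's share of income is 0.41.

gY = gA + α·gK + (1−α)·gL, so gY − gA − gL = α(gK − gL).
2.67 + 0.48 − 0.46 = α × (7.01 − 0.46).
2.69 = 6.55 α, so α = 0.4107.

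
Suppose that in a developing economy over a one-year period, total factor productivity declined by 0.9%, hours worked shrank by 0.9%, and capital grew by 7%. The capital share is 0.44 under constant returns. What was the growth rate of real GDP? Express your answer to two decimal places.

Labor's share = 1 − 0.44 = 0.56.
Capital: 0.44 × 7 = 3.08 pp.
Hours worked: 0.56 × (-0.9) = -0.504 pp.
Output growth = -0.9 + 2.576 = 1.676%.

1.68%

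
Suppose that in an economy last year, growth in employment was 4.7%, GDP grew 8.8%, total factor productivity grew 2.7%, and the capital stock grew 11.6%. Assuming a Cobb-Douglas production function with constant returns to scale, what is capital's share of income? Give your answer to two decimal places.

gY = gA + α·gK + (1−α)·gL, so gY − gA − gL = α(gK − gL).
8.8 − 2.7 − 4.7 = α × (11.6 − 4.7).
1.4 = 6.9 α, so α = 0.2029.

Capital's share of income is 0.20.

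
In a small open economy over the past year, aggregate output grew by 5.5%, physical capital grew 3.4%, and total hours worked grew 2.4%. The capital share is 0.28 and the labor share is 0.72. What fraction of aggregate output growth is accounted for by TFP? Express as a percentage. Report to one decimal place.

51.3%

Labor's share = 1 − 0.28 = 0.72.
Physical capital: 0.28 × 3.4 = 0.952 pp.
Total hours worked: 0.72 × 2.4 = 1.728 pp.
TFP growth = 5.5 − 2.68 = 2.82%.
TFP share of growth = 2.82 / 5.5 × 100 = 51.273%.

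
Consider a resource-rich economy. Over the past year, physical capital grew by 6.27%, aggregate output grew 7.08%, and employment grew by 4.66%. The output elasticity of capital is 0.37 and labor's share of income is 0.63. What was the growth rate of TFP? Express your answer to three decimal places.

Labor's share = 1 − 0.37 = 0.63.
Physical capital: 0.37 × 6.27 = 2.3199 pp.
Employment: 0.63 × 4.66 = 2.9358 pp.
TFP growth = 7.08 − 5.2557 = 1.8243%.

TFP growth was 1.824%.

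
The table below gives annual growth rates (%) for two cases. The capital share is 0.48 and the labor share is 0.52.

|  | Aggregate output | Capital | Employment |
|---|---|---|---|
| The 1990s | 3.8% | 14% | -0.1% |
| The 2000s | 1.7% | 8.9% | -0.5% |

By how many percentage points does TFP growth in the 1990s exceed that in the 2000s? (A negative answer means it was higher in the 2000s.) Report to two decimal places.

Labor's share = 1 − 0.48 = 0.52.
The 1990s: TFP = 3.8 − 6.72 + 0.052 = -2.868%.
The 2000s: TFP = 1.7 − 4.272 + 0.26 = -2.312%.
Difference = -2.868 − (-2.312) = -0.556 pp.

-0.56 percentage points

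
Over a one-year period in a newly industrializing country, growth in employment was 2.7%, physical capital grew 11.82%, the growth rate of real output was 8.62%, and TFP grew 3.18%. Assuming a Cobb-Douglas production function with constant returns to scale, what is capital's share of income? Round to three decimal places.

α = 0.300

gY = gA + α·gK + (1−α)·gL, so gY − gA − gL = α(gK − gL).
8.62 − 3.18 − 2.7 = α × (11.82 − 2.7).
2.74 = 9.12 α, so α = 0.30044.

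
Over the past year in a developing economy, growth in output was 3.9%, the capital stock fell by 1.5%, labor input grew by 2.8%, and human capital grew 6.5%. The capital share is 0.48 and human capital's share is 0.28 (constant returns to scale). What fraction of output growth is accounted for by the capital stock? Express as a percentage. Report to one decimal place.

The capital stock contributed 0.48 × (-1.5) = -0.72 pp.
Share of growth = -0.72 / 3.9 × 100 = -18.462%.

The capital stock accounted for -18.5% of growth.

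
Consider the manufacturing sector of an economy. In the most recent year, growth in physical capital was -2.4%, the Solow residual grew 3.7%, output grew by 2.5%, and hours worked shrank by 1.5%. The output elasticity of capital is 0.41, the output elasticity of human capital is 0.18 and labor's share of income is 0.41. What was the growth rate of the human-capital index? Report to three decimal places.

Labor's share = 1 − 0.41 − 0.18 = 0.41.
gY = gA + 0.41×(-2.4) + 0.41×(-1.5) + 0.18×g.
0.18×g = 2.5 − 3.7 + 1.599 = 0.399.
g = 0.399 / 0.18 = 2.21667%.

2.217%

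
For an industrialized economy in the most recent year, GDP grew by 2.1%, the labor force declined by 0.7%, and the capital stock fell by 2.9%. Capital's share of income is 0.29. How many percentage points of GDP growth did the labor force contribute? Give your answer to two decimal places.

-0.50

Labor's share = 1 − 0.29 = 0.71.
Contribution = share × growth = 0.71 × (-0.7) = -0.497 pp.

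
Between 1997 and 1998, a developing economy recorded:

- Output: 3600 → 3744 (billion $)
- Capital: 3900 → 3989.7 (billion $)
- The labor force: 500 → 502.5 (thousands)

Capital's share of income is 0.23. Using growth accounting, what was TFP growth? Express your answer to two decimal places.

Output growth = (3744 − 3600) / 3600 = 4%.
Capital growth = (3989.7 − 3900) / 3900 = 2.3%.
The labor force growth = (502.5 − 500) / 500 = 0.5%.
Labor's share = 1 − 0.23 = 0.77.
Capital: 0.23 × 2.3 = 0.529 pp.
The labor force: 0.77 × 0.5 = 0.385 pp.
TFP growth = 4 − 0.914 = 3.086%.

TFP growth was 3.09%.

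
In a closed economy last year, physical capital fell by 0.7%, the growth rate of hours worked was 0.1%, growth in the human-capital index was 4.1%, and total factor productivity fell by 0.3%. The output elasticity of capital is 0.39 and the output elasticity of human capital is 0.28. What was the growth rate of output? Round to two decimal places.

0.61%

Labor's share = 1 − 0.39 − 0.28 = 0.33.
Physical capital: 0.39 × (-0.7) = -0.273 pp.
The human-capital index: 0.28 × 4.1 = 1.148 pp.
Hours worked: 0.33 × 0.1 = 0.033 pp.
Output growth = -0.3 + 0.908 = 0.608%.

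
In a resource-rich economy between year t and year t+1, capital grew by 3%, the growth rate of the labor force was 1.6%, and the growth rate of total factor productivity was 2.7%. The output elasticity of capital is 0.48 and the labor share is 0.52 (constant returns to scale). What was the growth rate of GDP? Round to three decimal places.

Labor's share = 1 − 0.48 = 0.52.
Capital: 0.48 × 3 = 1.44 pp.
The labor force: 0.52 × 1.6 = 0.832 pp.
Output growth = 2.7 + 2.272 = 4.972%.

4.972%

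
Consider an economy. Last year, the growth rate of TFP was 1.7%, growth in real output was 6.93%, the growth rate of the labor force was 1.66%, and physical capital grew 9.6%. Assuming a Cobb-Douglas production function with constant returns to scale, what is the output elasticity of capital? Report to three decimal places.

0.450

gY = gA + α·gK + (1−α)·gL, so gY − gA − gL = α(gK − gL).
6.93 − 1.7 − 1.66 = α × (9.6 − 1.66).
3.57 = 7.94 α, so α = 0.44962.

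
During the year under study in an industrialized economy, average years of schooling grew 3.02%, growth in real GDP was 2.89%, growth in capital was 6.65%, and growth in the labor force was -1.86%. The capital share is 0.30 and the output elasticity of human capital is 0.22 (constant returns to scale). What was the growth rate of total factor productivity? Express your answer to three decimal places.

Labor's share = 1 − 0.3 − 0.22 = 0.48.
Capital: 0.3 × 6.65 = 1.995 pp.
Average years of schooling: 0.22 × 3.02 = 0.6644 pp.
The labor force: 0.48 × (-1.86) = -0.8928 pp.
TFP growth = 2.89 − 1.7666 = 1.1234%.

1.123%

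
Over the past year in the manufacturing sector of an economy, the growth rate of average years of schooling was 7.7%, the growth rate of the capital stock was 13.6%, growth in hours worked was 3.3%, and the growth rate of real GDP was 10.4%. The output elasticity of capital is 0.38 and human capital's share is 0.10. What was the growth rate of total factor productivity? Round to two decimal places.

Labor's share = 1 − 0.38 − 0.1 = 0.52.
The capital stock: 0.38 × 13.6 = 5.168 pp.
Average years of schooling: 0.1 × 7.7 = 0.77 pp.
Hours worked: 0.52 × 3.3 = 1.716 pp.
TFP growth = 10.4 − 7.654 = 2.746%.

2.75%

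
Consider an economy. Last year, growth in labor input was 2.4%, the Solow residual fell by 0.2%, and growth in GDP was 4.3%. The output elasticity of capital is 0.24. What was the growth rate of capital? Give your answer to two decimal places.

Labor's share = 1 − 0.24 = 0.76.
gY = gA + 0.76×2.4 + 0.24×g.
0.24×g = 4.3 + 0.2 − 1.824 = 2.676.
g = 2.676 / 0.24 = 11.15%.

Capital growth was 11.15%.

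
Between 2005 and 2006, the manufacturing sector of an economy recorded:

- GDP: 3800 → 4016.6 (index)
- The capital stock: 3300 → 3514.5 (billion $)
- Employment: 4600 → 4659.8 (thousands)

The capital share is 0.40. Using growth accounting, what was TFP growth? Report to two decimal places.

GDP growth = (4016.6 − 3800) / 3800 = 5.7%.
The capital stock growth = (3514.5 − 3300) / 3300 = 6.5%.
Employment growth = (4659.8 − 4600) / 4600 = 1.3%.
Labor's share = 1 − 0.4 = 0.6.
The capital stock: 0.4 × 6.5 = 2.6 pp.
Employment: 0.6 × 1.3 = 0.78 pp.
TFP growth = 5.7 − 3.38 = 2.32%.

2.32%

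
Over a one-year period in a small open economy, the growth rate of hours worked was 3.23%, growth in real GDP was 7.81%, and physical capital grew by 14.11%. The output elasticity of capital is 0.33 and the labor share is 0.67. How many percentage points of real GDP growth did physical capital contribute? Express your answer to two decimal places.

4.66 percentage points

Contribution = share × growth = 0.33 × 14.11 = 4.6563 pp.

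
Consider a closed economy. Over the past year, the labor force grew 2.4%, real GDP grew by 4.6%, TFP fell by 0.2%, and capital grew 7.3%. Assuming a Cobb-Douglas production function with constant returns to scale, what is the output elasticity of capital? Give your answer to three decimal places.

0.490

gY = gA + α·gK + (1−α)·gL, so gY − gA − gL = α(gK − gL).
4.6 + 0.2 − 2.4 = α × (7.3 − 2.4).
2.4 = 4.9 α, so α = 0.4898.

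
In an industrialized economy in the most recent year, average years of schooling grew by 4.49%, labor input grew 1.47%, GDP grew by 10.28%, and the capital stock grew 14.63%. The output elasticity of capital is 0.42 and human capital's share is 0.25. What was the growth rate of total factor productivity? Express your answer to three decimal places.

2.528%

Labor's share = 1 − 0.42 − 0.25 = 0.33.
The capital stock: 0.42 × 14.63 = 6.1446 pp.
Average years of schooling: 0.25 × 4.49 = 1.1225 pp.
Labor input: 0.33 × 1.47 = 0.4851 pp.
TFP growth = 10.28 − 7.7522 = 2.5278%.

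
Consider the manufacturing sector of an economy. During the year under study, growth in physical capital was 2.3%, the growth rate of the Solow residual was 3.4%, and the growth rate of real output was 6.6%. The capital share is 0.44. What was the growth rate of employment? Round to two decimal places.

3.91%

Labor's share = 1 − 0.44 = 0.56.
gY = gA + 0.44×2.3 + 0.56×g.
0.56×g = 6.6 − 3.4 − 1.012 = 2.188.
g = 2.188 / 0.56 = 3.9071%.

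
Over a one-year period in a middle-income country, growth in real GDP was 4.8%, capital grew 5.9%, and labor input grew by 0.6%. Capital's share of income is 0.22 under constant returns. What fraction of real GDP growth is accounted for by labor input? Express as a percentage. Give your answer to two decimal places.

Labor input accounted for 9.75% of growth.

Labor's share = 1 − 0.22 = 0.78.
Labor input contributed 0.78 × 0.6 = 0.468 pp.
Share of growth = 0.468 / 4.8 × 100 = 9.75%.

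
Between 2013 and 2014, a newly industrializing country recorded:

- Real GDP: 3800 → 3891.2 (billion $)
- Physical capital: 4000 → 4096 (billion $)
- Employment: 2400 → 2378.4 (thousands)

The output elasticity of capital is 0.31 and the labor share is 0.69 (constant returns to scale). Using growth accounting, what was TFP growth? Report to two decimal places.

2.28%

Real GDP growth = (3891.2 − 3800) / 3800 = 2.4%.
Physical capital growth = (4096 − 4000) / 4000 = 2.4%.
Employment growth = (2378.4 − 2400) / 2400 = -0.9%.
Labor's share = 1 − 0.31 = 0.69.
Physical capital: 0.31 × 2.4 = 0.744 pp.
Employment: 0.69 × (-0.9) = -0.621 pp.
TFP growth = 2.4 − 0.123 = 2.277%.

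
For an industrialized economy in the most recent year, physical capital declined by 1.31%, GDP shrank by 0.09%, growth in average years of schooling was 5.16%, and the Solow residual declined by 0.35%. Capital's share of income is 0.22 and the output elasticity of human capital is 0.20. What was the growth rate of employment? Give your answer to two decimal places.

Labor's share = 1 − 0.22 − 0.2 = 0.58.
gY = gA + 0.22×(-1.31) + 0.2×5.16 + 0.58×g.
0.58×g = -0.09 + 0.35 − 0.7438 = -0.4838.
g = -0.4838 / 0.58 = -0.8341%.

-0.83%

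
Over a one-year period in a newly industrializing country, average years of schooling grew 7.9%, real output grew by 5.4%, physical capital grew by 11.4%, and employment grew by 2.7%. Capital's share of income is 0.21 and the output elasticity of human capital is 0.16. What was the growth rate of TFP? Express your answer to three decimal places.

TFP grew 0.041%.

Labor's share = 1 − 0.21 − 0.16 = 0.63.
Physical capital: 0.21 × 11.4 = 2.394 pp.
Average years of schooling: 0.16 × 7.9 = 1.264 pp.
Employment: 0.63 × 2.7 = 1.701 pp.
TFP growth = 5.4 − 5.359 = 0.041%.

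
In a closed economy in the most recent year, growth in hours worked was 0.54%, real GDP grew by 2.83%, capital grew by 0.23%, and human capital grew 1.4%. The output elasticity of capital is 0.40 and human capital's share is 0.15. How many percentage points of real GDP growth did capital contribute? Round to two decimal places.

0.09 percentage points

Contribution = share × growth = 0.4 × 0.23 = 0.092 pp.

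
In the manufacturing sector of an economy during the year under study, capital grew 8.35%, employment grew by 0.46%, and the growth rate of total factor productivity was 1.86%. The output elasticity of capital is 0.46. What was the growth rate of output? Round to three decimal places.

Labor's share = 1 − 0.46 = 0.54.
Capital: 0.46 × 8.35 = 3.841 pp.
Employment: 0.54 × 0.46 = 0.2484 pp.
Output growth = 1.86 + 4.0894 = 5.9494%.

5.949%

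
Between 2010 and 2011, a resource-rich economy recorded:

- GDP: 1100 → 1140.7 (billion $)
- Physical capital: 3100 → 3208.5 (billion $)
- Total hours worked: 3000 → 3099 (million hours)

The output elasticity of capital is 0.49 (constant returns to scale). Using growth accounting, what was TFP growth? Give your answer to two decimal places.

GDP growth = (1140.7 − 1100) / 1100 = 3.7%.
Physical capital growth = (3208.5 − 3100) / 3100 = 3.5%.
Total hours worked growth = (3099 − 3000) / 3000 = 3.3%.
Labor's share = 1 − 0.49 = 0.51.
Physical capital: 0.49 × 3.5 = 1.715 pp.
Total hours worked: 0.51 × 3.3 = 1.683 pp.
TFP growth = 3.7 − 3.398 = 0.302%.

TFP grew 0.30%.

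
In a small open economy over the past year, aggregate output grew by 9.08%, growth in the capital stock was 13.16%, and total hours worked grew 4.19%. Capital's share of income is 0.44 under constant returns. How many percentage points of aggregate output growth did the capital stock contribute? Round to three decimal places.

5.790

Contribution = share × growth = 0.44 × 13.16 = 5.7904 pp.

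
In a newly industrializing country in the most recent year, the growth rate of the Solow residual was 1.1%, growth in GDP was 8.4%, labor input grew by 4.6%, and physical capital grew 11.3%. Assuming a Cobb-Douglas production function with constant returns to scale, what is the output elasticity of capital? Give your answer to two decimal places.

gY = gA + α·gK + (1−α)·gL, so gY − gA − gL = α(gK − gL).
8.4 − 1.1 − 4.6 = α × (11.3 − 4.6).
2.7 = 6.7 α, so α = 0.403.

The output elasticity of capital is 0.40.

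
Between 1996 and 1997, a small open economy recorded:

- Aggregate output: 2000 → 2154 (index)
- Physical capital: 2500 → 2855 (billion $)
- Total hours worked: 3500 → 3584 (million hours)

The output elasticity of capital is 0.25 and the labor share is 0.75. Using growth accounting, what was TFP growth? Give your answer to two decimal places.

TFP growth was 2.35%.

Aggregate output growth = (2154 − 2000) / 2000 = 7.7%.
Physical capital growth = (2855 − 2500) / 2500 = 14.2%.
Total hours worked growth = (3584 − 3500) / 3500 = 2.4%.
Labor's share = 1 − 0.25 = 0.75.
Physical capital: 0.25 × 14.2 = 3.55 pp.
Total hours worked: 0.75 × 2.4 = 1.8 pp.
TFP growth = 7.7 − 5.35 = 2.35%.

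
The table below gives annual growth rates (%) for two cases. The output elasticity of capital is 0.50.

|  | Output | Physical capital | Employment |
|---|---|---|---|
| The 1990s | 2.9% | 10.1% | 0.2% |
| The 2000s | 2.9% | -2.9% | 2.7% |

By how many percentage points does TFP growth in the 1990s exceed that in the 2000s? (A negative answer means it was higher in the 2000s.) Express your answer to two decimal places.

-5.25 percentage points

Labor's share = 1 − 0.5 = 0.5.
The 1990s: TFP = 2.9 − 5.05 − 0.1 = -2.25%.
The 2000s: TFP = 2.9 + 1.45 − 1.35 = 3%.
Difference = -2.25 − (3) = -5.25 pp.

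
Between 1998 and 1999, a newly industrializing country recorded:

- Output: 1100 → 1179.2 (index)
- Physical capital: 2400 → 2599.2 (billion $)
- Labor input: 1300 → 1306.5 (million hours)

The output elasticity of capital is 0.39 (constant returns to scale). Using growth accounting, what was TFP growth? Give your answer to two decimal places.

Output growth = (1179.2 − 1100) / 1100 = 7.2%.
Physical capital growth = (2599.2 − 2400) / 2400 = 8.3%.
Labor input growth = (1306.5 − 1300) / 1300 = 0.5%.
Labor's share = 1 − 0.39 = 0.61.
Physical capital: 0.39 × 8.3 = 3.237 pp.
Labor input: 0.61 × 0.5 = 0.305 pp.
TFP growth = 7.2 − 3.542 = 3.658%.

3.66%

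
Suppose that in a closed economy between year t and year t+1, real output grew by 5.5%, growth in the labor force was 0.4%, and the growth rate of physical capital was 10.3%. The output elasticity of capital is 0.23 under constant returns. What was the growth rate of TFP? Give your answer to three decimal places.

Labor's share = 1 − 0.23 = 0.77.
Physical capital: 0.23 × 10.3 = 2.369 pp.
The labor force: 0.77 × 0.4 = 0.308 pp.
TFP growth = 5.5 − 2.677 = 2.823%.

2.823%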